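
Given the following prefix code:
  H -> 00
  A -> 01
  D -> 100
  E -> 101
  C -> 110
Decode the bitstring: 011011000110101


Decoding step by step:
Bits 01 -> A
Bits 101 -> E
Bits 100 -> D
Bits 01 -> A
Bits 101 -> E
Bits 01 -> A


Decoded message: AEDAEA


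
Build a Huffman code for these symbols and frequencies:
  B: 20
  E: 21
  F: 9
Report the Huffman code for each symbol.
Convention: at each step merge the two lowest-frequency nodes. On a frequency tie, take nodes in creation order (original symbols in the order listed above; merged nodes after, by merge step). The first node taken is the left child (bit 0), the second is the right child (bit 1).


Huffman tree construction:
Step 1: Merge F(9) + B(20) = 29
Step 2: Merge E(21) + (F+B)(29) = 50
Read each symbol's code off the tree from the root (left child = 0, right child = 1).

Codes:
  B: 11 (length 2)
  E: 0 (length 1)
  F: 10 (length 2)
Average code length: 79/50 = 1.5800 bits/symbol


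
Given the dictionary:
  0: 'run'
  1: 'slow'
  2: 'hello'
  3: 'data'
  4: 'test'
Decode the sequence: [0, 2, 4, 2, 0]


Look up each index in the dictionary:
  0 -> 'run'
  2 -> 'hello'
  4 -> 'test'
  2 -> 'hello'
  0 -> 'run'

Decoded: "run hello test hello run"


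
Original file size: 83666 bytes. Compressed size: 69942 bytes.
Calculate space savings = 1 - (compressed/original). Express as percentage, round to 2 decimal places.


ratio = compressed/original = 69942/83666 = 0.835967
savings = 1 - ratio = 1 - 0.835967 = 0.164033
as a percentage: 0.164033 * 100 = 16.4%

Space savings = 1 - 69942/83666 = 16.4%


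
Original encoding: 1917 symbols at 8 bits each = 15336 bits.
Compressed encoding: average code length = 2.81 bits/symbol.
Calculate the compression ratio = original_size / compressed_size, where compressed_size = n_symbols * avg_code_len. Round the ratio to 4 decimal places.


original_size = n_symbols * orig_bits = 1917 * 8 = 15336 bits
compressed_size = n_symbols * avg_code_len = 1917 * 2.81 = 5386.77 bits
ratio = original_size / compressed_size = 15336 / 5386.77 = 2.847

Compression ratio = 2.847


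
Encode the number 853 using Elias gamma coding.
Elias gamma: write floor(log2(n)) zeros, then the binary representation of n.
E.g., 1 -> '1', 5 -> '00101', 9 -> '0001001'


num_bits = floor(log2(853)) + 1 = 10
leading_zeros = num_bits - 1 = 9
binary(853) = 1101010101

Elias gamma(853) = '000000000' + '1101010101' = 0000000001101010101 (19 bits)


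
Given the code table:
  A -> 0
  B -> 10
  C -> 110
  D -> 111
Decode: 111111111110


Decoding:
111 -> D
111 -> D
111 -> D
110 -> C


Result: DDDC


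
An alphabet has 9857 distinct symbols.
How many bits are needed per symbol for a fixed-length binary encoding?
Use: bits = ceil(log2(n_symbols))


log2(9857) = 13.2669
Bracket: 2^13 = 8192 < 9857 <= 2^14 = 16384
So ceil(log2(9857)) = 14

bits = ceil(log2(9857)) = ceil(13.2669) = 14 bits


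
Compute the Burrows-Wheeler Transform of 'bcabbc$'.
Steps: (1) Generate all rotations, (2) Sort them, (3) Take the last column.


Rotations (sorted):
  0: $bcabbc -> last char: c
  1: abbc$bc -> last char: c
  2: bbc$bca -> last char: a
  3: bc$bcab -> last char: b
  4: bcabbc$ -> last char: $
  5: c$bcabb -> last char: b
  6: cabbc$b -> last char: b


BWT = ccab$bb


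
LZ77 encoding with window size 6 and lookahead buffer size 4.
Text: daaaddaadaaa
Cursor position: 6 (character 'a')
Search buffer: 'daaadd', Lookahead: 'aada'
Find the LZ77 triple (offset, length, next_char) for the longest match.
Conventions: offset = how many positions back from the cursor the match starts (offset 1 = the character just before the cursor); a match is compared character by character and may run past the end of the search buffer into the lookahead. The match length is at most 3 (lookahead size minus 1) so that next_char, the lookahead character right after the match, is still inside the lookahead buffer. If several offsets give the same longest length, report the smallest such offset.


Try each offset into the search buffer:
  offset=1 (pos 5, char 'd'): match length 0
  offset=2 (pos 4, char 'd'): match length 0
  offset=3 (pos 3, char 'a'): match length 1
  offset=4 (pos 2, char 'a'): match length 3
  offset=5 (pos 1, char 'a'): match length 2
  offset=6 (pos 0, char 'd'): match length 0
Longest match has length 3 at offset 4.
next_char = character at position 6 + 3 = 9 -> 'a'

Best match: offset=4, length=3 (matching 'aad' starting at position 2)
LZ77 triple: (4, 3, 'a')


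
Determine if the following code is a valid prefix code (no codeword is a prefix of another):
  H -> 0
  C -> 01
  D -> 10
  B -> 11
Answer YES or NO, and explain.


Checking each pair (does one codeword prefix another?):
  H='0' vs C='01': prefix -- VIOLATION

NO -- this is NOT a valid prefix code. H (0) is a prefix of C (01).


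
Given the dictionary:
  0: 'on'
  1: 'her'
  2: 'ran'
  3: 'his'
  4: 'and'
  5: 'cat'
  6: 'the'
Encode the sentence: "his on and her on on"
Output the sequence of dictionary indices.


Look up each word in the dictionary:
  'his' -> 3
  'on' -> 0
  'and' -> 4
  'her' -> 1
  'on' -> 0
  'on' -> 0

Encoded: [3, 0, 4, 1, 0, 0]


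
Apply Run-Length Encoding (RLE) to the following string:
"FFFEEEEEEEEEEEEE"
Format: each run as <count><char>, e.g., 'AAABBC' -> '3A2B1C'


Scanning runs left to right:
  i=0: run of 'F' x 3 -> '3F'
  i=3: run of 'E' x 13 -> '13E'

RLE = 3F13E


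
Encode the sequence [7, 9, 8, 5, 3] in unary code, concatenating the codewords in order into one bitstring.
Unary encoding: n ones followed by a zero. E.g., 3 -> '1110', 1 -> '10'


Encode each number as n ones followed by a terminating 0:
  7 -> 11111110 (8 bits)
  9 -> 1111111110 (10 bits)
  8 -> 111111110 (9 bits)
  5 -> 111110 (6 bits)
  3 -> 1110 (4 bits)
Total length = 8 + 10 + 9 + 6 + 4 = 37 bits.

Unary([7, 9, 8, 5, 3]) = 1111111011111111101111111101111101110 (37 bits)


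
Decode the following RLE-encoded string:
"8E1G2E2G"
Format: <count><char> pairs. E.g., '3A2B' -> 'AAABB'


Expanding each <count><char> pair:
  8E -> 'EEEEEEEE'
  1G -> 'G'
  2E -> 'EE'
  2G -> 'GG'

Decoded = EEEEEEEEGEEGG


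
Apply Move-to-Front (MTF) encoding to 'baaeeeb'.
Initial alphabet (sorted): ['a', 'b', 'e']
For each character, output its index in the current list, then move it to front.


MTF encoding:
'b': index 1 in ['a', 'b', 'e'] -> ['b', 'a', 'e']
'a': index 1 in ['b', 'a', 'e'] -> ['a', 'b', 'e']
'a': index 0 in ['a', 'b', 'e'] -> ['a', 'b', 'e']
'e': index 2 in ['a', 'b', 'e'] -> ['e', 'a', 'b']
'e': index 0 in ['e', 'a', 'b'] -> ['e', 'a', 'b']
'e': index 0 in ['e', 'a', 'b'] -> ['e', 'a', 'b']
'b': index 2 in ['e', 'a', 'b'] -> ['b', 'e', 'a']


Output: [1, 1, 0, 2, 0, 0, 2]


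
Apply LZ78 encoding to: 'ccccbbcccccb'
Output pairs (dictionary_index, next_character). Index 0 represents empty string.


LZ78 encoding steps:
Dictionary: {0: ''}
Step 1: w='' (idx 0), next='c' -> output (0, 'c'), add 'c' as idx 1
Step 2: w='c' (idx 1), next='c' -> output (1, 'c'), add 'cc' as idx 2
Step 3: w='c' (idx 1), next='b' -> output (1, 'b'), add 'cb' as idx 3
Step 4: w='' (idx 0), next='b' -> output (0, 'b'), add 'b' as idx 4
Step 5: w='cc' (idx 2), next='c' -> output (2, 'c'), add 'ccc' as idx 5
Step 6: w='cc' (idx 2), next='b' -> output (2, 'b'), add 'ccb' as idx 6


Encoded: [(0, 'c'), (1, 'c'), (1, 'b'), (0, 'b'), (2, 'c'), (2, 'b')]


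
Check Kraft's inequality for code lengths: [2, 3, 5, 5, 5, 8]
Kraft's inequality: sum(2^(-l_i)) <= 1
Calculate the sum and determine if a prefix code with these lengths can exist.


Sum = 2^(-2) + 2^(-3) + 2^(-5) + 2^(-5) + 2^(-5) + 2^(-8)
    = 0.25 + 0.125 + 0.03125 + 0.03125 + 0.03125 + 0.00390625
    = 121/256 = 0.47265625
Since 0.47265625 <= 1, Kraft's inequality IS satisfied.
A prefix code with these lengths CAN exist.

Kraft sum = 0.47265625. Satisfied.


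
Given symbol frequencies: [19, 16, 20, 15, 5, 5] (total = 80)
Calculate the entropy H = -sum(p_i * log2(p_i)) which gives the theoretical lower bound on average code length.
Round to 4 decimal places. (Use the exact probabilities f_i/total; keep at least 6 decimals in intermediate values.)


Per-symbol terms -p_i * log2(p_i) with p_i = f_i/80:
  p = 19/80 = 0.237500: log2(p) = -2.074001, -p*log2(p) = 0.492575
  p = 16/80 = 0.200000: log2(p) = -2.321928, -p*log2(p) = 0.464386
  p = 20/80 = 0.250000: log2(p) = -2.000000, -p*log2(p) = 0.500000
  p = 15/80 = 0.187500: log2(p) = -2.415037, -p*log2(p) = 0.452820
  p = 5/80 = 0.062500: log2(p) = -4.000000, -p*log2(p) = 0.250000
  p = 5/80 = 0.062500: log2(p) = -4.000000, -p*log2(p) = 0.250000
H = 0.492575 + 0.464386 + 0.500000 + 0.452820 + 0.250000 + 0.250000 = 2.409781

H = 2.4098 bits/symbol


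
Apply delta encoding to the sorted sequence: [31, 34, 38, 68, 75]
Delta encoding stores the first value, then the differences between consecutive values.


First value: 31
Deltas:
  34 - 31 = 3
  38 - 34 = 4
  68 - 38 = 30
  75 - 68 = 7


Delta encoded: [31, 3, 4, 30, 7]


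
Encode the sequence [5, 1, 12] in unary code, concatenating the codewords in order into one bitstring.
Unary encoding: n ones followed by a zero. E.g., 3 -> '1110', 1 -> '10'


Encode each number as n ones followed by a terminating 0:
  5 -> 111110 (6 bits)
  1 -> 10 (2 bits)
  12 -> 1111111111110 (13 bits)
Total length = 6 + 2 + 13 = 21 bits.

Unary([5, 1, 12]) = 111110101111111111110 (21 bits)


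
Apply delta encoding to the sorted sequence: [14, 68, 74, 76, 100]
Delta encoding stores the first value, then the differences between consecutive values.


First value: 14
Deltas:
  68 - 14 = 54
  74 - 68 = 6
  76 - 74 = 2
  100 - 76 = 24


Delta encoded: [14, 54, 6, 2, 24]


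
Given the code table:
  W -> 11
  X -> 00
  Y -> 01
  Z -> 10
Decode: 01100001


Decoding:
01 -> Y
10 -> Z
00 -> X
01 -> Y


Result: YZXY


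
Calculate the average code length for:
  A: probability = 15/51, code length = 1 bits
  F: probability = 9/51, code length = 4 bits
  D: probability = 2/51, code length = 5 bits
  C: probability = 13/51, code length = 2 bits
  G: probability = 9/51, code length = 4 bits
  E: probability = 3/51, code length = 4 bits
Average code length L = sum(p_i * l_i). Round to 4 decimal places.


Weighted contributions p_i * l_i:
  A: (15/51) * 1 = 15/51
  F: (9/51) * 4 = 36/51
  D: (2/51) * 5 = 10/51
  C: (13/51) * 2 = 26/51
  G: (9/51) * 4 = 36/51
  E: (3/51) * 4 = 12/51
Sum = (15 + 36 + 10 + 26 + 36 + 12)/51 = 135/51

L = 135/51 = 2.6471 bits/symbol


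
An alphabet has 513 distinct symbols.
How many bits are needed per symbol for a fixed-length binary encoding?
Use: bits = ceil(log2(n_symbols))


log2(513) = 9.0028
Bracket: 2^9 = 512 < 513 <= 2^10 = 1024
So ceil(log2(513)) = 10

bits = ceil(log2(513)) = ceil(9.0028) = 10 bits


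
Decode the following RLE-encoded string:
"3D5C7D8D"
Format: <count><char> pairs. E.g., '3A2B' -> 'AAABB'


Expanding each <count><char> pair:
  3D -> 'DDD'
  5C -> 'CCCCC'
  7D -> 'DDDDDDD'
  8D -> 'DDDDDDDD'

Decoded = DDDCCCCCDDDDDDDDDDDDDDD


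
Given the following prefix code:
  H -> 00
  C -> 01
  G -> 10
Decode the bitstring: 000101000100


Decoding step by step:
Bits 00 -> H
Bits 01 -> C
Bits 01 -> C
Bits 00 -> H
Bits 01 -> C
Bits 00 -> H


Decoded message: HCCHCH


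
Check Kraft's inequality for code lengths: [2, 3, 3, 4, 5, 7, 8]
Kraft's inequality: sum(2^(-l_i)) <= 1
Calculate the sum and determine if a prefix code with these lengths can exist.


Sum = 2^(-2) + 2^(-3) + 2^(-3) + 2^(-4) + 2^(-5) + 2^(-7) + 2^(-8)
    = 0.25 + 0.125 + 0.125 + 0.0625 + 0.03125 + 0.0078125 + 0.00390625
    = 155/256 = 0.60546875
Since 0.60546875 <= 1, Kraft's inequality IS satisfied.
A prefix code with these lengths CAN exist.

Kraft sum = 0.60546875. Satisfied.


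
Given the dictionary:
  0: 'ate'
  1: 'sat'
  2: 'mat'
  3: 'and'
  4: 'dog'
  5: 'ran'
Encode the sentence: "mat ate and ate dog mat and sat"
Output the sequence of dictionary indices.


Look up each word in the dictionary:
  'mat' -> 2
  'ate' -> 0
  'and' -> 3
  'ate' -> 0
  'dog' -> 4
  'mat' -> 2
  'and' -> 3
  'sat' -> 1

Encoded: [2, 0, 3, 0, 4, 2, 3, 1]


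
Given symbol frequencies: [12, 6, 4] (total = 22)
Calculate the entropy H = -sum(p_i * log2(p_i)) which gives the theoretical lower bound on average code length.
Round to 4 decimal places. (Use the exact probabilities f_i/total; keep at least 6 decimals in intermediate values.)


Per-symbol terms -p_i * log2(p_i) with p_i = f_i/22:
  p = 12/22 = 0.545455: log2(p) = -0.874469, -p*log2(p) = 0.476983
  p = 6/22 = 0.272727: log2(p) = -1.874469, -p*log2(p) = 0.511219
  p = 4/22 = 0.181818: log2(p) = -2.459432, -p*log2(p) = 0.447169
H = 0.476983 + 0.511219 + 0.447169 = 1.435371

H = 1.4354 bits/symbol


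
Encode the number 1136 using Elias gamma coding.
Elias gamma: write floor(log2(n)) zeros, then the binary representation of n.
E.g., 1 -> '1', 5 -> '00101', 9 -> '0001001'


num_bits = floor(log2(1136)) + 1 = 11
leading_zeros = num_bits - 1 = 10
binary(1136) = 10001110000

Elias gamma(1136) = '0000000000' + '10001110000' = 000000000010001110000 (21 bits)


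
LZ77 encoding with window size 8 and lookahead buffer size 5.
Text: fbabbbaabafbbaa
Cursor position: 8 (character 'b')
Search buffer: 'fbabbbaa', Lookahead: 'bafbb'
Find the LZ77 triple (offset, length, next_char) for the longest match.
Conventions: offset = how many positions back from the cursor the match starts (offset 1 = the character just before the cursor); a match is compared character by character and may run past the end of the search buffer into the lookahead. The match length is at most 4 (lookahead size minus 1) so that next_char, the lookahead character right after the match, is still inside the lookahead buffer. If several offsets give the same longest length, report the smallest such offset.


Try each offset into the search buffer:
  offset=1 (pos 7, char 'a'): match length 0
  offset=2 (pos 6, char 'a'): match length 0
  offset=3 (pos 5, char 'b'): match length 2
  offset=4 (pos 4, char 'b'): match length 1
  offset=5 (pos 3, char 'b'): match length 1
  offset=6 (pos 2, char 'a'): match length 0
  offset=7 (pos 1, char 'b'): match length 2
  offset=8 (pos 0, char 'f'): match length 0
Longest match has length 2, found at offsets 3, 7; take the smallest, offset 3.
next_char = character at position 8 + 2 = 10 -> 'f'

Best match: offset=3, length=2 (matching 'ba' starting at position 5)
LZ77 triple: (3, 2, 'f')


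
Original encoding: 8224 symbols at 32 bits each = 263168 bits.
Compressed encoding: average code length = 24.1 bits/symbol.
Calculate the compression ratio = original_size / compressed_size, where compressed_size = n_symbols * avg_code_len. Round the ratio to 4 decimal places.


original_size = n_symbols * orig_bits = 8224 * 32 = 263168 bits
compressed_size = n_symbols * avg_code_len = 8224 * 24.1 = 198198.4 bits
ratio = original_size / compressed_size = 263168 / 198198.4 = 1.3278

Compression ratio = 1.3278


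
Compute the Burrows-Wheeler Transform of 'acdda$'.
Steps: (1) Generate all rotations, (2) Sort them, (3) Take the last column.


Rotations (sorted):
  0: $acdda -> last char: a
  1: a$acdd -> last char: d
  2: acdda$ -> last char: $
  3: cdda$a -> last char: a
  4: da$acd -> last char: d
  5: dda$ac -> last char: c


BWT = ad$adc


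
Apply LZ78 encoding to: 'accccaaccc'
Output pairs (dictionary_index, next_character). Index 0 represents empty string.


LZ78 encoding steps:
Dictionary: {0: ''}
Step 1: w='' (idx 0), next='a' -> output (0, 'a'), add 'a' as idx 1
Step 2: w='' (idx 0), next='c' -> output (0, 'c'), add 'c' as idx 2
Step 3: w='c' (idx 2), next='c' -> output (2, 'c'), add 'cc' as idx 3
Step 4: w='c' (idx 2), next='a' -> output (2, 'a'), add 'ca' as idx 4
Step 5: w='a' (idx 1), next='c' -> output (1, 'c'), add 'ac' as idx 5
Step 6: w='cc' (idx 3), end of input -> output (3, '')


Encoded: [(0, 'a'), (0, 'c'), (2, 'c'), (2, 'a'), (1, 'c'), (3, '')]


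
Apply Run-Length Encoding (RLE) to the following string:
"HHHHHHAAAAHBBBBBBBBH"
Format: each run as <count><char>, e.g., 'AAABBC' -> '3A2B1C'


Scanning runs left to right:
  i=0: run of 'H' x 6 -> '6H'
  i=6: run of 'A' x 4 -> '4A'
  i=10: run of 'H' x 1 -> '1H'
  i=11: run of 'B' x 8 -> '8B'
  i=19: run of 'H' x 1 -> '1H'

RLE = 6H4A1H8B1H


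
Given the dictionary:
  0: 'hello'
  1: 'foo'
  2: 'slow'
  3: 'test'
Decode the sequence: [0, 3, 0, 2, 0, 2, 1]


Look up each index in the dictionary:
  0 -> 'hello'
  3 -> 'test'
  0 -> 'hello'
  2 -> 'slow'
  0 -> 'hello'
  2 -> 'slow'
  1 -> 'foo'

Decoded: "hello test hello slow hello slow foo"


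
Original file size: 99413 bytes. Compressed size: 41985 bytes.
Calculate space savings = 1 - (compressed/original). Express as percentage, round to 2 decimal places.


ratio = compressed/original = 41985/99413 = 0.422329
savings = 1 - ratio = 1 - 0.422329 = 0.577671
as a percentage: 0.577671 * 100 = 57.77%

Space savings = 1 - 41985/99413 = 57.77%


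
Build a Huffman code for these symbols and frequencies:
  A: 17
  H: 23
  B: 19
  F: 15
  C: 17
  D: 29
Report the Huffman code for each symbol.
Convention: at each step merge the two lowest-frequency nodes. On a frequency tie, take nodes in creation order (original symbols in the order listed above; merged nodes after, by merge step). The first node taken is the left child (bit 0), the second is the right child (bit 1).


Huffman tree construction:
Step 1: Merge F(15) + A(17) = 32
Step 2: Merge C(17) + B(19) = 36
Step 3: Merge H(23) + D(29) = 52
Step 4: Merge (F+A)(32) + (C+B)(36) = 68
Step 5: Merge (H+D)(52) + ((F+A)+(C+B))(68) = 120
Read each symbol's code off the tree from the root (left child = 0, right child = 1).

Codes:
  A: 101 (length 3)
  H: 00 (length 2)
  B: 111 (length 3)
  F: 100 (length 3)
  C: 110 (length 3)
  D: 01 (length 2)
Average code length: 308/120 = 2.5667 bits/symbol


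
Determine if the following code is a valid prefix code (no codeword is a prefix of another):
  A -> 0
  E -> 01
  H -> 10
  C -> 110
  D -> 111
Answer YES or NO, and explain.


Checking each pair (does one codeword prefix another?):
  A='0' vs E='01': prefix -- VIOLATION

NO -- this is NOT a valid prefix code. A (0) is a prefix of E (01).


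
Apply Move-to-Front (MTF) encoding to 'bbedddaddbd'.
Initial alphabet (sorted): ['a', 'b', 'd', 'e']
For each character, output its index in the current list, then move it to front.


MTF encoding:
'b': index 1 in ['a', 'b', 'd', 'e'] -> ['b', 'a', 'd', 'e']
'b': index 0 in ['b', 'a', 'd', 'e'] -> ['b', 'a', 'd', 'e']
'e': index 3 in ['b', 'a', 'd', 'e'] -> ['e', 'b', 'a', 'd']
'd': index 3 in ['e', 'b', 'a', 'd'] -> ['d', 'e', 'b', 'a']
'd': index 0 in ['d', 'e', 'b', 'a'] -> ['d', 'e', 'b', 'a']
'd': index 0 in ['d', 'e', 'b', 'a'] -> ['d', 'e', 'b', 'a']
'a': index 3 in ['d', 'e', 'b', 'a'] -> ['a', 'd', 'e', 'b']
'd': index 1 in ['a', 'd', 'e', 'b'] -> ['d', 'a', 'e', 'b']
'd': index 0 in ['d', 'a', 'e', 'b'] -> ['d', 'a', 'e', 'b']
'b': index 3 in ['d', 'a', 'e', 'b'] -> ['b', 'd', 'a', 'e']
'd': index 1 in ['b', 'd', 'a', 'e'] -> ['d', 'b', 'a', 'e']


Output: [1, 0, 3, 3, 0, 0, 3, 1, 0, 3, 1]


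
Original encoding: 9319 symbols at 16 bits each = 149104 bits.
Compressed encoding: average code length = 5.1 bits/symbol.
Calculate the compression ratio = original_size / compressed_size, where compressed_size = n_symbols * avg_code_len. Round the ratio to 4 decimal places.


original_size = n_symbols * orig_bits = 9319 * 16 = 149104 bits
compressed_size = n_symbols * avg_code_len = 9319 * 5.1 = 47526.9 bits
ratio = original_size / compressed_size = 149104 / 47526.9 = 3.1373

Compression ratio = 3.1373


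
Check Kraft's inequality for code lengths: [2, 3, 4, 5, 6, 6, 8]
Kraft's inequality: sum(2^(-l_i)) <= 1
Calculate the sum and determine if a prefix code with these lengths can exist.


Sum = 2^(-2) + 2^(-3) + 2^(-4) + 2^(-5) + 2^(-6) + 2^(-6) + 2^(-8)
    = 0.25 + 0.125 + 0.0625 + 0.03125 + 0.015625 + 0.015625 + 0.00390625
    = 129/256 = 0.50390625
Since 0.50390625 <= 1, Kraft's inequality IS satisfied.
A prefix code with these lengths CAN exist.

Kraft sum = 0.50390625. Satisfied.


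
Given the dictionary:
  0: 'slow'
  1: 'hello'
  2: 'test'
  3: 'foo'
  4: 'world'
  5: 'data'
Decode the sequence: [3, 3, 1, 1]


Look up each index in the dictionary:
  3 -> 'foo'
  3 -> 'foo'
  1 -> 'hello'
  1 -> 'hello'

Decoded: "foo foo hello hello"


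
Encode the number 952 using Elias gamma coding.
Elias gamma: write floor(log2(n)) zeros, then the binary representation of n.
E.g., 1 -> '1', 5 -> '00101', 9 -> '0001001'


num_bits = floor(log2(952)) + 1 = 10
leading_zeros = num_bits - 1 = 9
binary(952) = 1110111000

Elias gamma(952) = '000000000' + '1110111000' = 0000000001110111000 (19 bits)


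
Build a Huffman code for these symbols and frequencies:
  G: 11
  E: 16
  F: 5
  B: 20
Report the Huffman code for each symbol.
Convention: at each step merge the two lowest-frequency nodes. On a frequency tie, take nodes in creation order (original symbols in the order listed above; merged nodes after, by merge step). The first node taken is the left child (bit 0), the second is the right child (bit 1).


Huffman tree construction:
Step 1: Merge F(5) + G(11) = 16
Step 2: Merge E(16) + (F+G)(16) = 32
Step 3: Merge B(20) + (E+(F+G))(32) = 52
Read each symbol's code off the tree from the root (left child = 0, right child = 1).

Codes:
  G: 111 (length 3)
  E: 10 (length 2)
  F: 110 (length 3)
  B: 0 (length 1)
Average code length: 100/52 = 1.9231 bits/symbol


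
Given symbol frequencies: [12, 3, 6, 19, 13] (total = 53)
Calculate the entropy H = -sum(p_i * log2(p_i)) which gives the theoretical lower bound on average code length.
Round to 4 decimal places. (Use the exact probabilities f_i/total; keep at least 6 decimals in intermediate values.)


Per-symbol terms -p_i * log2(p_i) with p_i = f_i/53:
  p = 12/53 = 0.226415: log2(p) = -2.142958, -p*log2(p) = 0.485198
  p = 3/53 = 0.056604: log2(p) = -4.142958, -p*log2(p) = 0.234507
  p = 6/53 = 0.113208: log2(p) = -3.142958, -p*log2(p) = 0.355807
  p = 19/53 = 0.358491: log2(p) = -1.479993, -p*log2(p) = 0.530564
  p = 13/53 = 0.245283: log2(p) = -2.027481, -p*log2(p) = 0.497307
H = 0.485198 + 0.234507 + 0.355807 + 0.530564 + 0.497307 = 2.103383

H = 2.1034 bits/symbol


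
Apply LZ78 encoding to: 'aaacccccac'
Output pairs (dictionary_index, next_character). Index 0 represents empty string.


LZ78 encoding steps:
Dictionary: {0: ''}
Step 1: w='' (idx 0), next='a' -> output (0, 'a'), add 'a' as idx 1
Step 2: w='a' (idx 1), next='a' -> output (1, 'a'), add 'aa' as idx 2
Step 3: w='' (idx 0), next='c' -> output (0, 'c'), add 'c' as idx 3
Step 4: w='c' (idx 3), next='c' -> output (3, 'c'), add 'cc' as idx 4
Step 5: w='cc' (idx 4), next='a' -> output (4, 'a'), add 'cca' as idx 5
Step 6: w='c' (idx 3), end of input -> output (3, '')


Encoded: [(0, 'a'), (1, 'a'), (0, 'c'), (3, 'c'), (4, 'a'), (3, '')]


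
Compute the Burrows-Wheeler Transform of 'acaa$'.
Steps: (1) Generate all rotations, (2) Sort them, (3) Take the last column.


Rotations (sorted):
  0: $acaa -> last char: a
  1: a$aca -> last char: a
  2: aa$ac -> last char: c
  3: acaa$ -> last char: $
  4: caa$a -> last char: a


BWT = aac$a


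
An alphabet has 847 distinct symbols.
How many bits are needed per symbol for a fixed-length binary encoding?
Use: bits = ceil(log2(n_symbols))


log2(847) = 9.7262
Bracket: 2^9 = 512 < 847 <= 2^10 = 1024
So ceil(log2(847)) = 10

bits = ceil(log2(847)) = ceil(9.7262) = 10 bits


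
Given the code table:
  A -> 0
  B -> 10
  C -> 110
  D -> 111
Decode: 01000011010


Decoding:
0 -> A
10 -> B
0 -> A
0 -> A
0 -> A
110 -> C
10 -> B


Result: ABAAACB


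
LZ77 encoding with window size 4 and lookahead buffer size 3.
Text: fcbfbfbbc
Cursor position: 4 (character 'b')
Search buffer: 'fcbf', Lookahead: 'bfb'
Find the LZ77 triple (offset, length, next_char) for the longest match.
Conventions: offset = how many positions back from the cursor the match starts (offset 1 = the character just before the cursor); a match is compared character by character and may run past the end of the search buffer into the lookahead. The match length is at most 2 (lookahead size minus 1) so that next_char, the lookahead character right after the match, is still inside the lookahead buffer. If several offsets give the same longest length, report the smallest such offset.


Try each offset into the search buffer:
  offset=1 (pos 3, char 'f'): match length 0
  offset=2 (pos 2, char 'b'): match length 2
  offset=3 (pos 1, char 'c'): match length 0
  offset=4 (pos 0, char 'f'): match length 0
Longest match has length 2 at offset 2.
next_char = character at position 4 + 2 = 6 -> 'b'

Best match: offset=2, length=2 (matching 'bf' starting at position 2)
LZ77 triple: (2, 2, 'b')


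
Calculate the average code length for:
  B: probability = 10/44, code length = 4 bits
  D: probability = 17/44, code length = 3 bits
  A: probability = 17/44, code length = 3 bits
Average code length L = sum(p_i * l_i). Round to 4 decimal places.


Weighted contributions p_i * l_i:
  B: (10/44) * 4 = 40/44
  D: (17/44) * 3 = 51/44
  A: (17/44) * 3 = 51/44
Sum = (40 + 51 + 51)/44 = 142/44

L = 142/44 = 3.2273 bits/symbol


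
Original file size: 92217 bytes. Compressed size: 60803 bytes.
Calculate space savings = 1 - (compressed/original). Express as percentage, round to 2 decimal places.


ratio = compressed/original = 60803/92217 = 0.659347
savings = 1 - ratio = 1 - 0.659347 = 0.340653
as a percentage: 0.340653 * 100 = 34.07%

Space savings = 1 - 60803/92217 = 34.07%


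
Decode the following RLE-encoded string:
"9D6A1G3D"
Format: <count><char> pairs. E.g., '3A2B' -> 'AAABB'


Expanding each <count><char> pair:
  9D -> 'DDDDDDDDD'
  6A -> 'AAAAAA'
  1G -> 'G'
  3D -> 'DDD'

Decoded = DDDDDDDDDAAAAAAGDDD


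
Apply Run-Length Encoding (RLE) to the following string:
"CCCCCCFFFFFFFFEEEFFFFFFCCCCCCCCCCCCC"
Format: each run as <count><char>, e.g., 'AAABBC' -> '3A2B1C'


Scanning runs left to right:
  i=0: run of 'C' x 6 -> '6C'
  i=6: run of 'F' x 8 -> '8F'
  i=14: run of 'E' x 3 -> '3E'
  i=17: run of 'F' x 6 -> '6F'
  i=23: run of 'C' x 13 -> '13C'

RLE = 6C8F3E6F13C


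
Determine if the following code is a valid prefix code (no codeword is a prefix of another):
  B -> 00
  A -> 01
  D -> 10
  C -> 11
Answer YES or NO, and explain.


Checking each pair (does one codeword prefix another?):
  B='00' vs A='01': no prefix
  B='00' vs D='10': no prefix
  B='00' vs C='11': no prefix
  A='01' vs B='00': no prefix
  A='01' vs D='10': no prefix
  A='01' vs C='11': no prefix
  D='10' vs B='00': no prefix
  D='10' vs A='01': no prefix
  D='10' vs C='11': no prefix
  C='11' vs B='00': no prefix
  C='11' vs A='01': no prefix
  C='11' vs D='10': no prefix
No violation found over all pairs.

YES -- this is a valid prefix code. No codeword is a prefix of any other codeword.


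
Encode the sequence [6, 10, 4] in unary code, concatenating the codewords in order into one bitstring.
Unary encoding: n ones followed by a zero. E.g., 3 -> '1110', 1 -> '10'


Encode each number as n ones followed by a terminating 0:
  6 -> 1111110 (7 bits)
  10 -> 11111111110 (11 bits)
  4 -> 11110 (5 bits)
Total length = 7 + 11 + 5 = 23 bits.

Unary([6, 10, 4]) = 11111101111111111011110 (23 bits)


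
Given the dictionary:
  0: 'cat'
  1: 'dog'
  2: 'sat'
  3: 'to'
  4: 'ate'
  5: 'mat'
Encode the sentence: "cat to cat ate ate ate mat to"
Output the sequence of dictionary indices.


Look up each word in the dictionary:
  'cat' -> 0
  'to' -> 3
  'cat' -> 0
  'ate' -> 4
  'ate' -> 4
  'ate' -> 4
  'mat' -> 5
  'to' -> 3

Encoded: [0, 3, 0, 4, 4, 4, 5, 3]


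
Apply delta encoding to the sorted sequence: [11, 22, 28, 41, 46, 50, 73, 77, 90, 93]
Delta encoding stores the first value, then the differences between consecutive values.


First value: 11
Deltas:
  22 - 11 = 11
  28 - 22 = 6
  41 - 28 = 13
  46 - 41 = 5
  50 - 46 = 4
  73 - 50 = 23
  77 - 73 = 4
  90 - 77 = 13
  93 - 90 = 3


Delta encoded: [11, 11, 6, 13, 5, 4, 23, 4, 13, 3]


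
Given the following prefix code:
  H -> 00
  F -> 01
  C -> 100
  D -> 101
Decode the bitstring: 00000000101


Decoding step by step:
Bits 00 -> H
Bits 00 -> H
Bits 00 -> H
Bits 00 -> H
Bits 101 -> D


Decoded message: HHHHD


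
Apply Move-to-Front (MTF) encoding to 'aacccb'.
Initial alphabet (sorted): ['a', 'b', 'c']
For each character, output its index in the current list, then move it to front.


MTF encoding:
'a': index 0 in ['a', 'b', 'c'] -> ['a', 'b', 'c']
'a': index 0 in ['a', 'b', 'c'] -> ['a', 'b', 'c']
'c': index 2 in ['a', 'b', 'c'] -> ['c', 'a', 'b']
'c': index 0 in ['c', 'a', 'b'] -> ['c', 'a', 'b']
'c': index 0 in ['c', 'a', 'b'] -> ['c', 'a', 'b']
'b': index 2 in ['c', 'a', 'b'] -> ['b', 'c', 'a']


Output: [0, 0, 2, 0, 0, 2]


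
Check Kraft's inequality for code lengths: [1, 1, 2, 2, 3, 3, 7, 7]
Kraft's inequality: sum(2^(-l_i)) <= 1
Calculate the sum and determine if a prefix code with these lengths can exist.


Sum = 2^(-1) + 2^(-1) + 2^(-2) + 2^(-2) + 2^(-3) + 2^(-3) + 2^(-7) + 2^(-7)
    = 0.5 + 0.5 + 0.25 + 0.25 + 0.125 + 0.125 + 0.0078125 + 0.0078125
    = 226/128 = 1.765625
Since 1.765625 > 1, Kraft's inequality is NOT satisfied.
A prefix code with these lengths CANNOT exist.

Kraft sum = 1.765625. Not satisfied.


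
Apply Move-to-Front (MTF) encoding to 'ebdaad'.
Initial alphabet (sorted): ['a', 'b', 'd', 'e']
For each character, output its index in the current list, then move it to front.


MTF encoding:
'e': index 3 in ['a', 'b', 'd', 'e'] -> ['e', 'a', 'b', 'd']
'b': index 2 in ['e', 'a', 'b', 'd'] -> ['b', 'e', 'a', 'd']
'd': index 3 in ['b', 'e', 'a', 'd'] -> ['d', 'b', 'e', 'a']
'a': index 3 in ['d', 'b', 'e', 'a'] -> ['a', 'd', 'b', 'e']
'a': index 0 in ['a', 'd', 'b', 'e'] -> ['a', 'd', 'b', 'e']
'd': index 1 in ['a', 'd', 'b', 'e'] -> ['d', 'a', 'b', 'e']


Output: [3, 2, 3, 3, 0, 1]


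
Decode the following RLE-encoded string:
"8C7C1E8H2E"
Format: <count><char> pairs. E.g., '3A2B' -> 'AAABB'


Expanding each <count><char> pair:
  8C -> 'CCCCCCCC'
  7C -> 'CCCCCCC'
  1E -> 'E'
  8H -> 'HHHHHHHH'
  2E -> 'EE'

Decoded = CCCCCCCCCCCCCCCEHHHHHHHHEE


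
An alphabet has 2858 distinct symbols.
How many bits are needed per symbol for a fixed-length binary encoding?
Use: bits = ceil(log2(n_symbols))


log2(2858) = 11.4808
Bracket: 2^11 = 2048 < 2858 <= 2^12 = 4096
So ceil(log2(2858)) = 12

bits = ceil(log2(2858)) = ceil(11.4808) = 12 bits


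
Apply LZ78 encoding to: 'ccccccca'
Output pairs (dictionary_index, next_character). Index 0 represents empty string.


LZ78 encoding steps:
Dictionary: {0: ''}
Step 1: w='' (idx 0), next='c' -> output (0, 'c'), add 'c' as idx 1
Step 2: w='c' (idx 1), next='c' -> output (1, 'c'), add 'cc' as idx 2
Step 3: w='cc' (idx 2), next='c' -> output (2, 'c'), add 'ccc' as idx 3
Step 4: w='c' (idx 1), next='a' -> output (1, 'a'), add 'ca' as idx 4


Encoded: [(0, 'c'), (1, 'c'), (2, 'c'), (1, 'a')]


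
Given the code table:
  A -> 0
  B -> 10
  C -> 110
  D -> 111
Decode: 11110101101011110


Decoding:
111 -> D
10 -> B
10 -> B
110 -> C
10 -> B
111 -> D
10 -> B


Result: DBBCBDB


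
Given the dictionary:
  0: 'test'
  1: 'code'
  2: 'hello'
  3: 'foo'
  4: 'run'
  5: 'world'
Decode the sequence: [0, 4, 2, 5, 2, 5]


Look up each index in the dictionary:
  0 -> 'test'
  4 -> 'run'
  2 -> 'hello'
  5 -> 'world'
  2 -> 'hello'
  5 -> 'world'

Decoded: "test run hello world hello world"


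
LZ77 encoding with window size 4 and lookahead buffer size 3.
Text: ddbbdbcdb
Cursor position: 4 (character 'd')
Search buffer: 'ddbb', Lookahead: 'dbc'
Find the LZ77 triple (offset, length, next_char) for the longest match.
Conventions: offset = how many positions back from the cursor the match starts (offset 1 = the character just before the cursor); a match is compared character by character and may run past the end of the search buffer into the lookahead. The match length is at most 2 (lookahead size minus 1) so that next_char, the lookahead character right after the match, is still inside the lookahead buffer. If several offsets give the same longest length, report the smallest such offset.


Try each offset into the search buffer:
  offset=1 (pos 3, char 'b'): match length 0
  offset=2 (pos 2, char 'b'): match length 0
  offset=3 (pos 1, char 'd'): match length 2
  offset=4 (pos 0, char 'd'): match length 1
Longest match has length 2 at offset 3.
next_char = character at position 4 + 2 = 6 -> 'c'

Best match: offset=3, length=2 (matching 'db' starting at position 1)
LZ77 triple: (3, 2, 'c')


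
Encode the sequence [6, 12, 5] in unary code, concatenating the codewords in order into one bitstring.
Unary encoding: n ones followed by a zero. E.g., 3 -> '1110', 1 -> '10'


Encode each number as n ones followed by a terminating 0:
  6 -> 1111110 (7 bits)
  12 -> 1111111111110 (13 bits)
  5 -> 111110 (6 bits)
Total length = 7 + 13 + 6 = 26 bits.

Unary([6, 12, 5]) = 11111101111111111110111110 (26 bits)


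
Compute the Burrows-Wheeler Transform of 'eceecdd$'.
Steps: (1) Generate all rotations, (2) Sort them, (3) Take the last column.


Rotations (sorted):
  0: $eceecdd -> last char: d
  1: cdd$ecee -> last char: e
  2: ceecdd$e -> last char: e
  3: d$eceecd -> last char: d
  4: dd$eceec -> last char: c
  5: ecdd$ece -> last char: e
  6: eceecdd$ -> last char: $
  7: eecdd$ec -> last char: c


BWT = deedce$c


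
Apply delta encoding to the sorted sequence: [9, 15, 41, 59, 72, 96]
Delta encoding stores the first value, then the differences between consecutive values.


First value: 9
Deltas:
  15 - 9 = 6
  41 - 15 = 26
  59 - 41 = 18
  72 - 59 = 13
  96 - 72 = 24


Delta encoded: [9, 6, 26, 18, 13, 24]


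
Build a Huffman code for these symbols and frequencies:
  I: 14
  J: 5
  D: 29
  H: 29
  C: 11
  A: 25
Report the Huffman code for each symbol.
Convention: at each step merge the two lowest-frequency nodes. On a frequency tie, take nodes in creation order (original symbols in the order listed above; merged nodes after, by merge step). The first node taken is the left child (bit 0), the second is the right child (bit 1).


Huffman tree construction:
Step 1: Merge J(5) + C(11) = 16
Step 2: Merge I(14) + (J+C)(16) = 30
Step 3: Merge A(25) + D(29) = 54
Step 4: Merge H(29) + (I+(J+C))(30) = 59
Step 5: Merge (A+D)(54) + (H+(I+(J+C)))(59) = 113
Read each symbol's code off the tree from the root (left child = 0, right child = 1).

Codes:
  I: 110 (length 3)
  J: 1110 (length 4)
  D: 01 (length 2)
  H: 10 (length 2)
  C: 1111 (length 4)
  A: 00 (length 2)
Average code length: 272/113 = 2.4071 bits/symbol


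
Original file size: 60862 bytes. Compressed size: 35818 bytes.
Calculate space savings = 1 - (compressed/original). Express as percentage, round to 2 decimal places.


ratio = compressed/original = 35818/60862 = 0.588512
savings = 1 - ratio = 1 - 0.588512 = 0.411488
as a percentage: 0.411488 * 100 = 41.15%

Space savings = 1 - 35818/60862 = 41.15%


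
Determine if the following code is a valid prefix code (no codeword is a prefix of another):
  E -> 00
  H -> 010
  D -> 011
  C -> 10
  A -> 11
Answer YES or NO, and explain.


Checking each pair (does one codeword prefix another?):
  E='00' vs H='010': no prefix
  E='00' vs D='011': no prefix
  E='00' vs C='10': no prefix
  E='00' vs A='11': no prefix
  H='010' vs E='00': no prefix
  H='010' vs D='011': no prefix
  H='010' vs C='10': no prefix
  H='010' vs A='11': no prefix
  D='011' vs E='00': no prefix
  D='011' vs H='010': no prefix
  D='011' vs C='10': no prefix
  D='011' vs A='11': no prefix
  C='10' vs E='00': no prefix
  C='10' vs H='010': no prefix
  C='10' vs D='011': no prefix
  C='10' vs A='11': no prefix
  A='11' vs E='00': no prefix
  A='11' vs H='010': no prefix
  A='11' vs D='011': no prefix
  A='11' vs C='10': no prefix
No violation found over all pairs.

YES -- this is a valid prefix code. No codeword is a prefix of any other codeword.


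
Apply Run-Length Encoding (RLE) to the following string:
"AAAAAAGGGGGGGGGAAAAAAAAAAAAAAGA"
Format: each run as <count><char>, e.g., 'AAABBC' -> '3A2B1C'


Scanning runs left to right:
  i=0: run of 'A' x 6 -> '6A'
  i=6: run of 'G' x 9 -> '9G'
  i=15: run of 'A' x 14 -> '14A'
  i=29: run of 'G' x 1 -> '1G'
  i=30: run of 'A' x 1 -> '1A'

RLE = 6A9G14A1G1A


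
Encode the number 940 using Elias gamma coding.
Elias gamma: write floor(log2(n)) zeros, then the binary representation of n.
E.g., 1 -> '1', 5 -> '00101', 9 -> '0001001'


num_bits = floor(log2(940)) + 1 = 10
leading_zeros = num_bits - 1 = 9
binary(940) = 1110101100

Elias gamma(940) = '000000000' + '1110101100' = 0000000001110101100 (19 bits)


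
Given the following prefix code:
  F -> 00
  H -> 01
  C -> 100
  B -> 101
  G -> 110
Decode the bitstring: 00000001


Decoding step by step:
Bits 00 -> F
Bits 00 -> F
Bits 00 -> F
Bits 01 -> H


Decoded message: FFFH


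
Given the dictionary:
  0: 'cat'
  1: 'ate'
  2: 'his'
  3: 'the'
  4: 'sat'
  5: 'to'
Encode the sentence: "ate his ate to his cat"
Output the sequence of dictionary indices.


Look up each word in the dictionary:
  'ate' -> 1
  'his' -> 2
  'ate' -> 1
  'to' -> 5
  'his' -> 2
  'cat' -> 0

Encoded: [1, 2, 1, 5, 2, 0]


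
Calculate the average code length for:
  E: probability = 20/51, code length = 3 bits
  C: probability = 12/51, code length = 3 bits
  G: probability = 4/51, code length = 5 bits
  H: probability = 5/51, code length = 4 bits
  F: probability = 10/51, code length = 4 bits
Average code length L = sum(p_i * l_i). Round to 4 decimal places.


Weighted contributions p_i * l_i:
  E: (20/51) * 3 = 60/51
  C: (12/51) * 3 = 36/51
  G: (4/51) * 5 = 20/51
  H: (5/51) * 4 = 20/51
  F: (10/51) * 4 = 40/51
Sum = (60 + 36 + 20 + 20 + 40)/51 = 176/51

L = 176/51 = 3.4510 bits/symbol


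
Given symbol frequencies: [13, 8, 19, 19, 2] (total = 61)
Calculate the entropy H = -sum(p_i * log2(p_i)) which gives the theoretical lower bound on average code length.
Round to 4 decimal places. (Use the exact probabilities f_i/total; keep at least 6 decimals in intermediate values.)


Per-symbol terms -p_i * log2(p_i) with p_i = f_i/61:
  p = 13/61 = 0.213115: log2(p) = -2.230298, -p*log2(p) = 0.475309
  p = 8/61 = 0.131148: log2(p) = -2.930737, -p*log2(p) = 0.384359
  p = 19/61 = 0.311475: log2(p) = -1.682810, -p*log2(p) = 0.524154
  p = 19/61 = 0.311475: log2(p) = -1.682810, -p*log2(p) = 0.524154
  p = 2/61 = 0.032787: log2(p) = -4.930737, -p*log2(p) = 0.161664
H = 0.475309 + 0.384359 + 0.524154 + 0.524154 + 0.161664 = 2.069640

H = 2.0696 bits/symbol


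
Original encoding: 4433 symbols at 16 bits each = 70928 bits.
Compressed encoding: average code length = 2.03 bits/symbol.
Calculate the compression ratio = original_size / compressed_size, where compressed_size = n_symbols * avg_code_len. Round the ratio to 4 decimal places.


original_size = n_symbols * orig_bits = 4433 * 16 = 70928 bits
compressed_size = n_symbols * avg_code_len = 4433 * 2.03 = 8998.99 bits
ratio = original_size / compressed_size = 70928 / 8998.99 = 7.8818

Compression ratio = 7.8818


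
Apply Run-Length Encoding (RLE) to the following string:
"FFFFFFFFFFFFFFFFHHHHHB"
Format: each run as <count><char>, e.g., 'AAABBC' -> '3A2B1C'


Scanning runs left to right:
  i=0: run of 'F' x 16 -> '16F'
  i=16: run of 'H' x 5 -> '5H'
  i=21: run of 'B' x 1 -> '1B'

RLE = 16F5H1B


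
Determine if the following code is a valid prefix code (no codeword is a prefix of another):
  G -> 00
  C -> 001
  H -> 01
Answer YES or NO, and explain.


Checking each pair (does one codeword prefix another?):
  G='00' vs C='001': prefix -- VIOLATION

NO -- this is NOT a valid prefix code. G (00) is a prefix of C (001).


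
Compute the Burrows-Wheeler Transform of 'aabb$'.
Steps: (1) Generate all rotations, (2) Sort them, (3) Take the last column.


Rotations (sorted):
  0: $aabb -> last char: b
  1: aabb$ -> last char: $
  2: abb$a -> last char: a
  3: b$aab -> last char: b
  4: bb$aa -> last char: a


BWT = b$aba
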